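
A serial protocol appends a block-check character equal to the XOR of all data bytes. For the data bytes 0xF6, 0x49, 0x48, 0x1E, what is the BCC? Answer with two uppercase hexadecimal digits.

E9

XOR the bytes together:
  start with 0xF6
  0xF6 ⊕ 0x49 = 0xBF
  0xBF ⊕ 0x48 = 0xF7
  0xF7 ⊕ 0x1E = 0xE9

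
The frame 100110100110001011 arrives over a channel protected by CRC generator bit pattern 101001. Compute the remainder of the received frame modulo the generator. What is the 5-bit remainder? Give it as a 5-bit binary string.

Modulo-2 division of 100110100110001011 by 101001:
  pos 0: 100110 XOR 101001 = 001111
  pos 2: 111110 XOR 101001 = 010111
  pos 3: 101110 XOR 101001 = 000111
  pos 6: 111110 XOR 101001 = 010111
  pos 7: 101110 XOR 101001 = 000111
  pos 10: 111010 XOR 101001 = 010011
  pos 11: 100111 XOR 101001 = 001110
Remainder = 11101 (nonzero — an error is detected).

11101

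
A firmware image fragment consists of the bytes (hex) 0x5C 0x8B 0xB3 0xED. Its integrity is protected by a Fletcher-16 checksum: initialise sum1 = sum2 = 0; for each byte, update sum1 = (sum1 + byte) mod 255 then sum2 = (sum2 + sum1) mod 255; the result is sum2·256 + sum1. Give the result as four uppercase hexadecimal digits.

6989

Running sums (mod 255):
  after byte 0 (0x5C): sum1=92, sum2=92
  after byte 1 (0x8B): sum1=231, sum2=68
  after byte 2 (0xB3): sum1=155, sum2=223
  after byte 3 (0xED): sum1=137, sum2=105
Checksum = sum2·256 + sum1 = 105·256 + 137 = 27017 = 0x6989.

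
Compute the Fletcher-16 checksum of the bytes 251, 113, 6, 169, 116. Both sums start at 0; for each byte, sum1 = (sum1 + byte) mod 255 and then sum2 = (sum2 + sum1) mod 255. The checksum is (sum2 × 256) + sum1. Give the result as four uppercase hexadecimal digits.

Running sums (mod 255):
  after byte 0 (251): sum1=251, sum2=251
  after byte 1 (113): sum1=109, sum2=105
  after byte 2 (6): sum1=115, sum2=220
  after byte 3 (169): sum1=29, sum2=249
  after byte 4 (116): sum1=145, sum2=139
Checksum = sum2·256 + sum1 = 139·256 + 145 = 35729 = 0x8B91.

8B91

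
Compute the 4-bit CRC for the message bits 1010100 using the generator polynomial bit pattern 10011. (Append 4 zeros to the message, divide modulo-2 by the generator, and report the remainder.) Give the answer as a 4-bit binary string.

1110

Append 4 zeros: 10101000000. Divide by 10011 (XOR where the leading bit is 1):
  pos 0: 10101 XOR 10011 = 00110
  pos 2: 11000 XOR 10011 = 01011
  pos 3: 10110 XOR 10011 = 00101
  pos 5: 10100 XOR 10011 = 00111
Remainder (last 4 bits) = 1110. This is the CRC / FCS.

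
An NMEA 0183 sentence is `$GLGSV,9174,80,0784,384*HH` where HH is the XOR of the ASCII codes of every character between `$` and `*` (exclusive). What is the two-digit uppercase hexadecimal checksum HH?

XOR the ASCII codes of the payload characters:
  'G' = 0x47 → acc = 0x47
  'L' = 0x4C → acc = 0x0B
  'G' = 0x47 → acc = 0x4C
  'S' = 0x53 → acc = 0x1F
  'V' = 0x56 → acc = 0x49
  ',' = 0x2C → acc = 0x65
  '9' = 0x39 → acc = 0x5C
  '1' = 0x31 → acc = 0x6D
  '7' = 0x37 → acc = 0x5A
  '4' = 0x34 → acc = 0x6E
  ',' = 0x2C → acc = 0x42
  '8' = 0x38 → acc = 0x7A
  '0' = 0x30 → acc = 0x4A
  ',' = 0x2C → acc = 0x66
  '0' = 0x30 → acc = 0x56
  '7' = 0x37 → acc = 0x61
  '8' = 0x38 → acc = 0x59
  '4' = 0x34 → acc = 0x6D
  ',' = 0x2C → acc = 0x41
  '3' = 0x33 → acc = 0x72
  '8' = 0x38 → acc = 0x4A
  '4' = 0x34 → acc = 0x7E
Checksum = 0x7E.

7E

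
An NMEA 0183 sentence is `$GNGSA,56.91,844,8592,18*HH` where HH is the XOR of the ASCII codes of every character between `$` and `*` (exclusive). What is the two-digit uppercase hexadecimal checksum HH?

4E

XOR the ASCII codes of the payload characters:
  'G' = 0x47 → acc = 0x47
  'N' = 0x4E → acc = 0x09
  'G' = 0x47 → acc = 0x4E
  'S' = 0x53 → acc = 0x1D
  'A' = 0x41 → acc = 0x5C
  ',' = 0x2C → acc = 0x70
  '5' = 0x35 → acc = 0x45
  '6' = 0x36 → acc = 0x73
  '.' = 0x2E → acc = 0x5D
  '9' = 0x39 → acc = 0x64
  '1' = 0x31 → acc = 0x55
  ',' = 0x2C → acc = 0x79
  '8' = 0x38 → acc = 0x41
  '4' = 0x34 → acc = 0x75
  '4' = 0x34 → acc = 0x41
  ',' = 0x2C → acc = 0x6D
  '8' = 0x38 → acc = 0x55
  '5' = 0x35 → acc = 0x60
  '9' = 0x39 → acc = 0x59
  '2' = 0x32 → acc = 0x6B
  ',' = 0x2C → acc = 0x47
  '1' = 0x31 → acc = 0x76
  '8' = 0x38 → acc = 0x4E
Checksum = 0x4E.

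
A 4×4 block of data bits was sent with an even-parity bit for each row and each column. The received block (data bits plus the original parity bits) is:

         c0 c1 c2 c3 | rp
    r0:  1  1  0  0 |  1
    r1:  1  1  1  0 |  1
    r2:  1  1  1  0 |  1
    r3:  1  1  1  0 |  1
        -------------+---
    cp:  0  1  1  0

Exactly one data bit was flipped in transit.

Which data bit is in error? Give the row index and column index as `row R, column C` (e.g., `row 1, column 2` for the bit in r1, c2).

row 0, column 1

Recompute each row's even parity and compare to rp:
  r0: data parity 0, sent rp 1 → mismatch
  r1: data parity 1, sent rp 1 → ok
  r2: data parity 1, sent rp 1 → ok
  r3: data parity 1, sent rp 1 → ok
Recompute each column's even parity and compare to cp:
  c0: data parity 0, sent cp 0 → ok
  c1: data parity 0, sent cp 1 → mismatch
  c2: data parity 1, sent cp 1 → ok
  c3: data parity 0, sent cp 0 → ok
Exactly one row (r0) and one column (c1) fail → the flipped bit is at their intersection.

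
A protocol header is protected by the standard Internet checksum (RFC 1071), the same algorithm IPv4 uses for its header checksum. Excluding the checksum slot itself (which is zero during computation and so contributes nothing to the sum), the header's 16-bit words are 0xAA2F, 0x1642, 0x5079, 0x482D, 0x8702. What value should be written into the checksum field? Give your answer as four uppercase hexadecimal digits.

1FE5

One's-complement addition (fold any carry out of bit 15 back into bit 0):
  0xAA2F + 0x1642 = 0x0C071
  0xC071 + 0x5079 = 0x110EA → wrap carry → 0x10EB
  0x10EB + 0x482D = 0x05918
  0x5918 + 0x8702 = 0x0E01A
One's-complement sum = 0xE01A.
Checksum = ~0xE01A & 0xFFFF = 0x1FE5.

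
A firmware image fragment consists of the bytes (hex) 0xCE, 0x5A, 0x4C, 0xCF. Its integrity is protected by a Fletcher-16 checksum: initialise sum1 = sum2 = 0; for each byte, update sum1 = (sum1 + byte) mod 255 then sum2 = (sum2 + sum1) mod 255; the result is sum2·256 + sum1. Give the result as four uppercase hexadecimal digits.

Running sums (mod 255):
  after byte 0 (0xCE): sum1=206, sum2=206
  after byte 1 (0x5A): sum1=41, sum2=247
  after byte 2 (0x4C): sum1=117, sum2=109
  after byte 3 (0xCF): sum1=69, sum2=178
Checksum = sum2·256 + sum1 = 178·256 + 69 = 45637 = 0xB245.

B245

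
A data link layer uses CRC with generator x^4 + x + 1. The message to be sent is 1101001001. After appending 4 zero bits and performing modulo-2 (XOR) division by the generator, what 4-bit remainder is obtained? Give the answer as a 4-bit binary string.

Append 4 zeros: 11010010010000. Divide by 10011 (XOR where the leading bit is 1):
  pos 0: 11010 XOR 10011 = 01001
  pos 1: 10010 XOR 10011 = 00001
  pos 5: 11001 XOR 10011 = 01010
  pos 6: 10100 XOR 10011 = 00111
  pos 8: 11100 XOR 10011 = 01111
  pos 9: 11110 XOR 10011 = 01101
Remainder (last 4 bits) = 1101. This is the CRC / FCS.

1101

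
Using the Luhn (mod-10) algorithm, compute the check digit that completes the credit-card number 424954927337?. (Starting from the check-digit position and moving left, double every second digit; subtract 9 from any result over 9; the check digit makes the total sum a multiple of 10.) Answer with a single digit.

Partial digits right→left: 7 3 3 7 2 9 4 5 9 4 2 4
Double every second digit counting from the check-digit position (so the 1st, 3rd, 5th, ... of the partial from the right).
  doubled (with −9 where >9): 5 6 4 8 9 4 → sum 36
  kept as-is: 3 7 9 5 4 4 → sum 32
Total = 36 + 32 = 68.
Check digit = (10 − (68 mod 10)) mod 10 = 2.

2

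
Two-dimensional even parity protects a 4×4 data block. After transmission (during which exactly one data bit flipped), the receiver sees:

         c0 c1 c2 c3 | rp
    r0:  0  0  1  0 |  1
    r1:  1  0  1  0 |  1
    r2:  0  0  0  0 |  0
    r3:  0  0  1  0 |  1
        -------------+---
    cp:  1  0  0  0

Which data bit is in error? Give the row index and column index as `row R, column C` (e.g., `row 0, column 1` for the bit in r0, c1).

row 1, column 2

Recompute each row's even parity and compare to rp:
  r0: data parity 1, sent rp 1 → ok
  r1: data parity 0, sent rp 1 → mismatch
  r2: data parity 0, sent rp 0 → ok
  r3: data parity 1, sent rp 1 → ok
Recompute each column's even parity and compare to cp:
  c0: data parity 1, sent cp 1 → ok
  c1: data parity 0, sent cp 0 → ok
  c2: data parity 1, sent cp 0 → mismatch
  c3: data parity 0, sent cp 0 → ok
Exactly one row (r1) and one column (c2) fail → the flipped bit is at their intersection.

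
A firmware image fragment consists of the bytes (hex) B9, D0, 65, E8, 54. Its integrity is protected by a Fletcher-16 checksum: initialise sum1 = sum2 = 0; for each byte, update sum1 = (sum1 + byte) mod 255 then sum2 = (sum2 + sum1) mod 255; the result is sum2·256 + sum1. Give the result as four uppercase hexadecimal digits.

Running sums (mod 255):
  after byte 0 (B9): sum1=185, sum2=185
  after byte 1 (D0): sum1=138, sum2=68
  after byte 2 (65): sum1=239, sum2=52
  after byte 3 (E8): sum1=216, sum2=13
  after byte 4 (54): sum1=45, sum2=58
Checksum = sum2·256 + sum1 = 58·256 + 45 = 14893 = 0x3A2D.

3A2D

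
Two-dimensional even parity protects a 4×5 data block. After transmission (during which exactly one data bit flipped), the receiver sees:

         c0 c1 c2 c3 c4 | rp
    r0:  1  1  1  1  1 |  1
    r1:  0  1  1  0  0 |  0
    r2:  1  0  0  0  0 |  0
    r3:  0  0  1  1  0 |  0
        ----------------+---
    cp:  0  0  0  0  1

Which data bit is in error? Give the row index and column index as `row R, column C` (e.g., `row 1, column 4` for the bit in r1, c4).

row 2, column 2

Recompute each row's even parity and compare to rp:
  r0: data parity 1, sent rp 1 → ok
  r1: data parity 0, sent rp 0 → ok
  r2: data parity 1, sent rp 0 → mismatch
  r3: data parity 0, sent rp 0 → ok
Recompute each column's even parity and compare to cp:
  c0: data parity 0, sent cp 0 → ok
  c1: data parity 0, sent cp 0 → ok
  c2: data parity 1, sent cp 0 → mismatch
  c3: data parity 0, sent cp 0 → ok
  c4: data parity 1, sent cp 1 → ok
Exactly one row (r2) and one column (c2) fail → the flipped bit is at their intersection.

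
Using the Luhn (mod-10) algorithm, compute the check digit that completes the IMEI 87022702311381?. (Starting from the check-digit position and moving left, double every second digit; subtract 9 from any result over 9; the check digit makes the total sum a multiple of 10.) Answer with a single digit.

Partial digits right→left: 1 8 3 1 1 3 2 0 7 2 2 0 7 8
Double every second digit counting from the check-digit position (so the 1st, 3rd, 5th, ... of the partial from the right).
  doubled (with −9 where >9): 2 6 2 4 5 4 5 → sum 28
  kept as-is: 8 1 3 0 2 0 8 → sum 22
Total = 28 + 22 = 50.
Check digit = (10 − (50 mod 10)) mod 10 = 0.

0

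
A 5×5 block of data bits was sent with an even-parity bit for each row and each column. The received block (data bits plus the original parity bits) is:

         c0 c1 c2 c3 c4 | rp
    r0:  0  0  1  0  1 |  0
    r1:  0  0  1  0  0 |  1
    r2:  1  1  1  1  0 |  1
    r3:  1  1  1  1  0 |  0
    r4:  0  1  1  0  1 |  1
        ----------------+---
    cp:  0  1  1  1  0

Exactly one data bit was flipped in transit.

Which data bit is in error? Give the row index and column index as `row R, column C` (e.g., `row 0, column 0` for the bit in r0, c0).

row 2, column 3

Recompute each row's even parity and compare to rp:
  r0: data parity 0, sent rp 0 → ok
  r1: data parity 1, sent rp 1 → ok
  r2: data parity 0, sent rp 1 → mismatch
  r3: data parity 0, sent rp 0 → ok
  r4: data parity 1, sent rp 1 → ok
Recompute each column's even parity and compare to cp:
  c0: data parity 0, sent cp 0 → ok
  c1: data parity 1, sent cp 1 → ok
  c2: data parity 1, sent cp 1 → ok
  c3: data parity 0, sent cp 1 → mismatch
  c4: data parity 0, sent cp 0 → ok
Exactly one row (r2) and one column (c3) fail → the flipped bit is at their intersection.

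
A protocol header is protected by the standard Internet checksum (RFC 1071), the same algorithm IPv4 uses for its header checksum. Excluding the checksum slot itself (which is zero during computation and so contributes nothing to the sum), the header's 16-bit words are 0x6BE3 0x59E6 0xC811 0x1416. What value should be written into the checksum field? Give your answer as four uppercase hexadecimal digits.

5E0E

One's-complement addition (fold any carry out of bit 15 back into bit 0):
  0x6BE3 + 0x59E6 = 0x0C5C9
  0xC5C9 + 0xC811 = 0x18DDA → wrap carry → 0x8DDB
  0x8DDB + 0x1416 = 0x0A1F1
One's-complement sum = 0xA1F1.
Checksum = ~0xA1F1 & 0xFFFF = 0x5E0E.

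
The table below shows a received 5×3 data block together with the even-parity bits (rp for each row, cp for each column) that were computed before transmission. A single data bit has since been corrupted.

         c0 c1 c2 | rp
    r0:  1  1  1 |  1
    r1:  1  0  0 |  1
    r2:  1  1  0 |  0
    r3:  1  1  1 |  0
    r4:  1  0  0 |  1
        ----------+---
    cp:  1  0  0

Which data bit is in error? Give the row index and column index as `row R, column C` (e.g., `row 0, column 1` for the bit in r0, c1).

row 3, column 1

Recompute each row's even parity and compare to rp:
  r0: data parity 1, sent rp 1 → ok
  r1: data parity 1, sent rp 1 → ok
  r2: data parity 0, sent rp 0 → ok
  r3: data parity 1, sent rp 0 → mismatch
  r4: data parity 1, sent rp 1 → ok
Recompute each column's even parity and compare to cp:
  c0: data parity 1, sent cp 1 → ok
  c1: data parity 1, sent cp 0 → mismatch
  c2: data parity 0, sent cp 0 → ok
Exactly one row (r3) and one column (c1) fail → the flipped bit is at their intersection.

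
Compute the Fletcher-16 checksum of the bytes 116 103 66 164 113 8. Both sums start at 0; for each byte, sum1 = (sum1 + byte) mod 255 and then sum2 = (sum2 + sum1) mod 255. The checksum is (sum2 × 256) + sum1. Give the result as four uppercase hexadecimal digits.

Running sums (mod 255):
  after byte 0 (116): sum1=116, sum2=116
  after byte 1 (103): sum1=219, sum2=80
  after byte 2 (66): sum1=30, sum2=110
  after byte 3 (164): sum1=194, sum2=49
  after byte 4 (113): sum1=52, sum2=101
  after byte 5 (8): sum1=60, sum2=161
Checksum = sum2·256 + sum1 = 161·256 + 60 = 41276 = 0xA13C.

A13C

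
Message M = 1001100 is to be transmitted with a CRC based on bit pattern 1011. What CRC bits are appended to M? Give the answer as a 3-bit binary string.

Append 3 zeros: 1001100000. Divide by 1011 (XOR where the leading bit is 1):
  pos 0: 1001 XOR 1011 = 0010
  pos 2: 1010 XOR 1011 = 0001
  pos 5: 1000 XOR 1011 = 0011
Remainder (last 3 bits) = 110. This is the CRC / FCS.

110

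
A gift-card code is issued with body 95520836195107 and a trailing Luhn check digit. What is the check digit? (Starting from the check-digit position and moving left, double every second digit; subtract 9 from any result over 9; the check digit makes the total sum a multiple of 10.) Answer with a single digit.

Partial digits right→left: 7 0 1 5 9 1 6 3 8 0 2 5 5 9
Double every second digit counting from the check-digit position (so the 1st, 3rd, 5th, ... of the partial from the right).
  doubled (with −9 where >9): 5 2 9 3 7 4 1 → sum 31
  kept as-is: 0 5 1 3 0 5 9 → sum 23
Total = 31 + 23 = 54.
Check digit = (10 − (54 mod 10)) mod 10 = 6.

6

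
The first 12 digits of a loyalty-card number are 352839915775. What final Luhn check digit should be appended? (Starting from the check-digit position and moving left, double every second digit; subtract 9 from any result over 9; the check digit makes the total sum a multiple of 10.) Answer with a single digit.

6

Partial digits right→left: 5 7 7 5 1 9 9 3 8 2 5 3
Double every second digit counting from the check-digit position (so the 1st, 3rd, 5th, ... of the partial from the right).
  doubled (with −9 where >9): 1 5 2 9 7 1 → sum 25
  kept as-is: 7 5 9 3 2 3 → sum 29
Total = 25 + 29 = 54.
Check digit = (10 − (54 mod 10)) mod 10 = 6.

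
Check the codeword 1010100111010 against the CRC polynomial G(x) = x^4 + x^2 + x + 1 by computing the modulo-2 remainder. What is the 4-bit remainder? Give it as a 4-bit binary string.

Modulo-2 division of 1010100111010 by 10111:
  pos 0: 10101 XOR 10111 = 00010
  pos 3: 10001 XOR 10111 = 00110
  pos 5: 11011 XOR 10111 = 01100
  pos 6: 11000 XOR 10111 = 01111
  pos 7: 11111 XOR 10111 = 01000
  pos 8: 10000 XOR 10111 = 00111
Remainder = 0111 (nonzero — an error is detected).

0111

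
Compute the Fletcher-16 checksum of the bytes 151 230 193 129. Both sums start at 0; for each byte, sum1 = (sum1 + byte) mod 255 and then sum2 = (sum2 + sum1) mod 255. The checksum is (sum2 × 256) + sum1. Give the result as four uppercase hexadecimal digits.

18C1

Running sums (mod 255):
  after byte 0 (151): sum1=151, sum2=151
  after byte 1 (230): sum1=126, sum2=22
  after byte 2 (193): sum1=64, sum2=86
  after byte 3 (129): sum1=193, sum2=24
Checksum = sum2·256 + sum1 = 24·256 + 193 = 6337 = 0x18C1.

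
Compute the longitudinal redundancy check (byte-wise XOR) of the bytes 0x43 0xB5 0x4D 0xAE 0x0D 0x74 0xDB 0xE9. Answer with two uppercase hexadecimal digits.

5E

XOR the bytes together:
  start with 0x43
  0x43 ⊕ 0xB5 = 0xF6
  0xF6 ⊕ 0x4D = 0xBB
  0xBB ⊕ 0xAE = 0x15
  0x15 ⊕ 0x0D = 0x18
  0x18 ⊕ 0x74 = 0x6C
  0x6C ⊕ 0xDB = 0xB7
  0xB7 ⊕ 0xE9 = 0x5E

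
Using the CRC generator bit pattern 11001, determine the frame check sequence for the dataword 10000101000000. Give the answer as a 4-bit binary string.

1101

Append 4 zeros: 100001010000000000. Divide by 11001 (XOR where the leading bit is 1):
  pos 0: 10000 XOR 11001 = 01001
  pos 1: 10011 XOR 11001 = 01010
  pos 2: 10100 XOR 11001 = 01101
  pos 3: 11011 XOR 11001 = 00010
  pos 6: 10000 XOR 11001 = 01001
  pos 7: 10010 XOR 11001 = 01011
  pos 8: 10110 XOR 11001 = 01111
  pos 9: 11110 XOR 11001 = 00111
  pos 11: 11100 XOR 11001 = 00101
  pos 13: 10100 XOR 11001 = 01101
Remainder (last 4 bits) = 1101. This is the CRC / FCS.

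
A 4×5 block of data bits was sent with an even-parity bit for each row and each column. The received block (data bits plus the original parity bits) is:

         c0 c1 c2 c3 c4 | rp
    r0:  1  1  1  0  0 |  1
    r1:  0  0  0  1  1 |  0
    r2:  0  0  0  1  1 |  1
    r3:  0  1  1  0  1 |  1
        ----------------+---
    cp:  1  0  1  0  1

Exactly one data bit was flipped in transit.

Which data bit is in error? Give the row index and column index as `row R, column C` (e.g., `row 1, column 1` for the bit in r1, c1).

Recompute each row's even parity and compare to rp:
  r0: data parity 1, sent rp 1 → ok
  r1: data parity 0, sent rp 0 → ok
  r2: data parity 0, sent rp 1 → mismatch
  r3: data parity 1, sent rp 1 → ok
Recompute each column's even parity and compare to cp:
  c0: data parity 1, sent cp 1 → ok
  c1: data parity 0, sent cp 0 → ok
  c2: data parity 0, sent cp 1 → mismatch
  c3: data parity 0, sent cp 0 → ok
  c4: data parity 1, sent cp 1 → ok
Exactly one row (r2) and one column (c2) fail → the flipped bit is at their intersection.

row 2, column 2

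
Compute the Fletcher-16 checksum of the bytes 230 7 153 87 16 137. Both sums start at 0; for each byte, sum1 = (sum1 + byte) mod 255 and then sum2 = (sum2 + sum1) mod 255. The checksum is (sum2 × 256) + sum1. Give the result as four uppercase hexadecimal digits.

A278

Running sums (mod 255):
  after byte 0 (230): sum1=230, sum2=230
  after byte 1 (7): sum1=237, sum2=212
  after byte 2 (153): sum1=135, sum2=92
  after byte 3 (87): sum1=222, sum2=59
  after byte 4 (16): sum1=238, sum2=42
  after byte 5 (137): sum1=120, sum2=162
Checksum = sum2·256 + sum1 = 162·256 + 120 = 41592 = 0xA278.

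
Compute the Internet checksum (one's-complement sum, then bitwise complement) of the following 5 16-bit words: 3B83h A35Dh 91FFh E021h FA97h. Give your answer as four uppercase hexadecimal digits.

B465

One's-complement addition (fold any carry out of bit 15 back into bit 0):
  0x3B83 + 0xA35D = 0x0DEE0
  0xDEE0 + 0x91FF = 0x170DF → wrap carry → 0x70E0
  0x70E0 + 0xE021 = 0x15101 → wrap carry → 0x5102
  0x5102 + 0xFA97 = 0x14B99 → wrap carry → 0x4B9A
One's-complement sum = 0x4B9A.
Checksum = ~0x4B9A & 0xFFFF = 0xB465.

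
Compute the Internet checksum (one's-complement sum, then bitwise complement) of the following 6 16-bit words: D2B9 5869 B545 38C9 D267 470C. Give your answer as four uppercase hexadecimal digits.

One's-complement addition (fold any carry out of bit 15 back into bit 0):
  0xD2B9 + 0x5869 = 0x12B22 → wrap carry → 0x2B23
  0x2B23 + 0xB545 = 0x0E068
  0xE068 + 0x38C9 = 0x11931 → wrap carry → 0x1932
  0x1932 + 0xD267 = 0x0EB99
  0xEB99 + 0x470C = 0x132A5 → wrap carry → 0x32A6
One's-complement sum = 0x32A6.
Checksum = ~0x32A6 & 0xFFFF = 0xCD59.

CD59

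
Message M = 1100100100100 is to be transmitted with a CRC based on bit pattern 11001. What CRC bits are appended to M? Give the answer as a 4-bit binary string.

Append 4 zeros: 11001001001000000. Divide by 11001 (XOR where the leading bit is 1):
  pos 0: 11001 XOR 11001 = 00000
  pos 7: 10010 XOR 11001 = 01011
  pos 8: 10110 XOR 11001 = 01111
  pos 9: 11110 XOR 11001 = 00111
  pos 11: 11100 XOR 11001 = 00101
Remainder (last 4 bits) = 1010. This is the CRC / FCS.

1010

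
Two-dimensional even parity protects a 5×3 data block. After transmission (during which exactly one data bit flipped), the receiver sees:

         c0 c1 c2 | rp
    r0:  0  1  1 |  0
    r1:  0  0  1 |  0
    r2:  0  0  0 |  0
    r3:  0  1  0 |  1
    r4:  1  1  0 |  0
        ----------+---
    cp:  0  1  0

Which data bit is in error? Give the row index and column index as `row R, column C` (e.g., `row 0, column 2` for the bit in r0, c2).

Recompute each row's even parity and compare to rp:
  r0: data parity 0, sent rp 0 → ok
  r1: data parity 1, sent rp 0 → mismatch
  r2: data parity 0, sent rp 0 → ok
  r3: data parity 1, sent rp 1 → ok
  r4: data parity 0, sent rp 0 → ok
Recompute each column's even parity and compare to cp:
  c0: data parity 1, sent cp 0 → mismatch
  c1: data parity 1, sent cp 1 → ok
  c2: data parity 0, sent cp 0 → ok
Exactly one row (r1) and one column (c0) fail → the flipped bit is at their intersection.

row 1, column 0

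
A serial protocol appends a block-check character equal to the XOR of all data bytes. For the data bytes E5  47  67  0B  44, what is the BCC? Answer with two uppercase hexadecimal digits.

8A

XOR the bytes together:
  start with 0xE5
  0xE5 ⊕ 0x47 = 0xA2
  0xA2 ⊕ 0x67 = 0xC5
  0xC5 ⊕ 0x0B = 0xCE
  0xCE ⊕ 0x44 = 0x8A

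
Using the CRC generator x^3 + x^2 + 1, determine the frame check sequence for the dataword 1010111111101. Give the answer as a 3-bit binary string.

001

Append 3 zeros: 1010111111101000. Divide by 1101 (XOR where the leading bit is 1):
  pos 0: 1010 XOR 1101 = 0111
  pos 1: 1111 XOR 1101 = 0010
  pos 3: 1011 XOR 1101 = 0110
  pos 4: 1101 XOR 1101 = 0000
  pos 8: 1110 XOR 1101 = 0011
  pos 10: 1110 XOR 1101 = 0011
  pos 12: 1100 XOR 1101 = 0001
Remainder (last 3 bits) = 001. This is the CRC / FCS.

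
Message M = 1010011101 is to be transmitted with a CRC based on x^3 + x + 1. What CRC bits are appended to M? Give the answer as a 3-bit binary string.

100

Append 3 zeros: 1010011101000. Divide by 1011 (XOR where the leading bit is 1):
  pos 0: 1010 XOR 1011 = 0001
  pos 3: 1011 XOR 1011 = 0000
  pos 7: 1010 XOR 1011 = 0001
Remainder (last 3 bits) = 100. This is the CRC / FCS.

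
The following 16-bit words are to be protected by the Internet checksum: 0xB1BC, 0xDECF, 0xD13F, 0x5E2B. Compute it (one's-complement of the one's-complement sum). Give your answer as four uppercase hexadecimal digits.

4008

One's-complement addition (fold any carry out of bit 15 back into bit 0):
  0xB1BC + 0xDECF = 0x1908B → wrap carry → 0x908C
  0x908C + 0xD13F = 0x161CB → wrap carry → 0x61CC
  0x61CC + 0x5E2B = 0x0BFF7
One's-complement sum = 0xBFF7.
Checksum = ~0xBFF7 & 0xFFFF = 0x4008.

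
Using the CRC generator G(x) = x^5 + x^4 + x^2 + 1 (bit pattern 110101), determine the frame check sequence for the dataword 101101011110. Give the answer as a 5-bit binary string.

Append 5 zeros: 10110101111000000. Divide by 110101 (XOR where the leading bit is 1):
  pos 0: 101101 XOR 110101 = 011000
  pos 1: 110000 XOR 110101 = 000101
  pos 4: 101111 XOR 110101 = 011010
  pos 5: 110101 XOR 110101 = 000000
Remainder (last 5 bits) = 00000. This is the CRC / FCS.

00000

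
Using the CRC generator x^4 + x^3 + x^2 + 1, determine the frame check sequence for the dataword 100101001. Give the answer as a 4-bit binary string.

Append 4 zeros: 1001010010000. Divide by 11101 (XOR where the leading bit is 1):
  pos 0: 10010 XOR 11101 = 01111
  pos 1: 11111 XOR 11101 = 00010
  pos 4: 10001 XOR 11101 = 01100
  pos 5: 11000 XOR 11101 = 00101
  pos 7: 10100 XOR 11101 = 01001
  pos 8: 10010 XOR 11101 = 01111
Remainder (last 4 bits) = 1111. This is the CRC / FCS.

1111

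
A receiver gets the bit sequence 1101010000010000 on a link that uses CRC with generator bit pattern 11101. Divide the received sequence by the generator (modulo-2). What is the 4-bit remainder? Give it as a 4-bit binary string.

0001

Modulo-2 division of 1101010000010000 by 11101:
  pos 0: 11010 XOR 11101 = 00111
  pos 2: 11110 XOR 11101 = 00011
  pos 5: 11000 XOR 11101 = 00101
  pos 7: 10101 XOR 11101 = 01000
  pos 8: 10000 XOR 11101 = 01101
  pos 9: 11010 XOR 11101 = 00111
  pos 11: 11100 XOR 11101 = 00001
Remainder = 0001 (nonzero — an error is detected).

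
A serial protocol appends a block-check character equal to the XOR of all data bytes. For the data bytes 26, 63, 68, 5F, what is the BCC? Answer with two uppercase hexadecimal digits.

XOR the bytes together:
  start with 0x26
  0x26 ⊕ 0x63 = 0x45
  0x45 ⊕ 0x68 = 0x2D
  0x2D ⊕ 0x5F = 0x72

72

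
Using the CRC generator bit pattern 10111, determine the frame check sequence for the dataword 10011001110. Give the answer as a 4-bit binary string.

1010

Append 4 zeros: 100110011100000. Divide by 10111 (XOR where the leading bit is 1):
  pos 0: 10011 XOR 10111 = 00100
  pos 2: 10000 XOR 10111 = 00111
  pos 4: 11111 XOR 10111 = 01000
  pos 5: 10001 XOR 10111 = 00110
  pos 7: 11000 XOR 10111 = 01111
  pos 8: 11110 XOR 10111 = 01001
  pos 9: 10010 XOR 10111 = 00101
Remainder (last 4 bits) = 1010. This is the CRC / FCS.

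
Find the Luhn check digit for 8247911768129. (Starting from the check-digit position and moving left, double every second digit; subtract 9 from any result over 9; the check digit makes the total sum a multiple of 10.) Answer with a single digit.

Partial digits right→left: 9 2 1 8 6 7 1 1 9 7 4 2 8
Double every second digit counting from the check-digit position (so the 1st, 3rd, 5th, ... of the partial from the right).
  doubled (with −9 where >9): 9 2 3 2 9 8 7 → sum 40
  kept as-is: 2 8 7 1 7 2 → sum 27
Total = 40 + 27 = 67.
Check digit = (10 − (67 mod 10)) mod 10 = 3.

3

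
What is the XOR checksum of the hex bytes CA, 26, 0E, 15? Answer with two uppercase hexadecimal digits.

F7

XOR the bytes together:
  start with 0xCA
  0xCA ⊕ 0x26 = 0xEC
  0xEC ⊕ 0x0E = 0xE2
  0xE2 ⊕ 0x15 = 0xF7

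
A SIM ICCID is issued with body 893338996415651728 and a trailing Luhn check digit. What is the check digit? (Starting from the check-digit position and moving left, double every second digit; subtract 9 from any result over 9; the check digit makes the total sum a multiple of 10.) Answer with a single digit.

Partial digits right→left: 8 2 7 1 5 6 5 1 4 6 9 9 8 3 3 3 9 8
Double every second digit counting from the check-digit position (so the 1st, 3rd, 5th, ... of the partial from the right).
  doubled (with −9 where >9): 7 5 1 1 8 9 7 6 9 → sum 53
  kept as-is: 2 1 6 1 6 9 3 3 8 → sum 39
Total = 53 + 39 = 92.
Check digit = (10 − (92 mod 10)) mod 10 = 8.

8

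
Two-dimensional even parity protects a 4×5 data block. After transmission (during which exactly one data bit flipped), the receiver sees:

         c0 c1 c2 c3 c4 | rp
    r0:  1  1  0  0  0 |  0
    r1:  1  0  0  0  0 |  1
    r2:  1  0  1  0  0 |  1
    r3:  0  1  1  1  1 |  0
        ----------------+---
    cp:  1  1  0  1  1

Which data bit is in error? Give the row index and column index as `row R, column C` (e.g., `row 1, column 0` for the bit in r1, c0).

Recompute each row's even parity and compare to rp:
  r0: data parity 0, sent rp 0 → ok
  r1: data parity 1, sent rp 1 → ok
  r2: data parity 0, sent rp 1 → mismatch
  r3: data parity 0, sent rp 0 → ok
Recompute each column's even parity and compare to cp:
  c0: data parity 1, sent cp 1 → ok
  c1: data parity 0, sent cp 1 → mismatch
  c2: data parity 0, sent cp 0 → ok
  c3: data parity 1, sent cp 1 → ok
  c4: data parity 1, sent cp 1 → ok
Exactly one row (r2) and one column (c1) fail → the flipped bit is at their intersection.

row 2, column 1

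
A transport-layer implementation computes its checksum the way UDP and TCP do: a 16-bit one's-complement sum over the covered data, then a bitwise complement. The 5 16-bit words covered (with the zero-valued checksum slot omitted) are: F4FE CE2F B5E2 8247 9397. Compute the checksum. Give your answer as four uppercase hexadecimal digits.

710F

One's-complement addition (fold any carry out of bit 15 back into bit 0):
  0xF4FE + 0xCE2F = 0x1C32D → wrap carry → 0xC32E
  0xC32E + 0xB5E2 = 0x17910 → wrap carry → 0x7911
  0x7911 + 0x8247 = 0x0FB58
  0xFB58 + 0x9397 = 0x18EEF → wrap carry → 0x8EF0
One's-complement sum = 0x8EF0.
Checksum = ~0x8EF0 & 0xFFFF = 0x710F.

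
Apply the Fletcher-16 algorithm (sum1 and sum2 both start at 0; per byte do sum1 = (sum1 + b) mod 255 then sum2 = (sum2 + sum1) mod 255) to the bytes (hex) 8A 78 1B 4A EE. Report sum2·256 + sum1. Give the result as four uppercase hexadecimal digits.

Running sums (mod 255):
  after byte 0 (8A): sum1=138, sum2=138
  after byte 1 (78): sum1=3, sum2=141
  after byte 2 (1B): sum1=30, sum2=171
  after byte 3 (4A): sum1=104, sum2=20
  after byte 4 (EE): sum1=87, sum2=107
Checksum = sum2·256 + sum1 = 107·256 + 87 = 27479 = 0x6B57.

6B57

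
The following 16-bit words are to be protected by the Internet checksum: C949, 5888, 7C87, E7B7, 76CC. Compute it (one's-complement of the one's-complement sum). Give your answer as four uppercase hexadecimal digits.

0322

One's-complement addition (fold any carry out of bit 15 back into bit 0):
  0xC949 + 0x5888 = 0x121D1 → wrap carry → 0x21D2
  0x21D2 + 0x7C87 = 0x09E59
  0x9E59 + 0xE7B7 = 0x18610 → wrap carry → 0x8611
  0x8611 + 0x76CC = 0x0FCDD
One's-complement sum = 0xFCDD.
Checksum = ~0xFCDD & 0xFFFF = 0x0322.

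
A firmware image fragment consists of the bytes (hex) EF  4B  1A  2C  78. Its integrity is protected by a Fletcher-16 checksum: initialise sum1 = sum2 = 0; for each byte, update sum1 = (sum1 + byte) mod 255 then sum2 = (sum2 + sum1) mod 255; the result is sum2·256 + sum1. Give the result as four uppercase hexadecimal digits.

FBF9

Running sums (mod 255):
  after byte 0 (EF): sum1=239, sum2=239
  after byte 1 (4B): sum1=59, sum2=43
  after byte 2 (1A): sum1=85, sum2=128
  after byte 3 (2C): sum1=129, sum2=2
  after byte 4 (78): sum1=249, sum2=251
Checksum = sum2·256 + sum1 = 251·256 + 249 = 64505 = 0xFBF9.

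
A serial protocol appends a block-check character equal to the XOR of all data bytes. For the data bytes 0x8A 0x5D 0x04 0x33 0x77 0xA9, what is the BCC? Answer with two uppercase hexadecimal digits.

XOR the bytes together:
  start with 0x8A
  0x8A ⊕ 0x5D = 0xD7
  0xD7 ⊕ 0x04 = 0xD3
  0xD3 ⊕ 0x33 = 0xE0
  0xE0 ⊕ 0x77 = 0x97
  0x97 ⊕ 0xA9 = 0x3E

3E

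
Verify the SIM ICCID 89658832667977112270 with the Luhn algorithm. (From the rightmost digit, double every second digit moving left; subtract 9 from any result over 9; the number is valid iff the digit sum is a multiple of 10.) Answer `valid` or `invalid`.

invalid

From the right, keep odd positions and double even positions (subtract 9 from any doubled value over 9):
  doubled (positions 2,4,...): 5 4 2 5 5 3 6 7 3 7 → sum 47
  kept (positions 1,3,...): 0 2 1 7 9 6 2 8 5 9 → sum 49
Total = 96.
96 mod 10 = 6, so the number is invalid.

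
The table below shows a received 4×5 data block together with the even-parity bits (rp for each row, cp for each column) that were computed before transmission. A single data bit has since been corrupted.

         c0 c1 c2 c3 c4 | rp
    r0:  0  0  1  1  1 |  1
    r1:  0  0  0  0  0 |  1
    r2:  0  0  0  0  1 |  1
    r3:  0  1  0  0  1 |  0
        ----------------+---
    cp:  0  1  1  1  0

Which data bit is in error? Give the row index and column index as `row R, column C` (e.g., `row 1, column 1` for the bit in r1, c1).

row 1, column 4

Recompute each row's even parity and compare to rp:
  r0: data parity 1, sent rp 1 → ok
  r1: data parity 0, sent rp 1 → mismatch
  r2: data parity 1, sent rp 1 → ok
  r3: data parity 0, sent rp 0 → ok
Recompute each column's even parity and compare to cp:
  c0: data parity 0, sent cp 0 → ok
  c1: data parity 1, sent cp 1 → ok
  c2: data parity 1, sent cp 1 → ok
  c3: data parity 1, sent cp 1 → ok
  c4: data parity 1, sent cp 0 → mismatch
Exactly one row (r1) and one column (c4) fail → the flipped bit is at their intersection.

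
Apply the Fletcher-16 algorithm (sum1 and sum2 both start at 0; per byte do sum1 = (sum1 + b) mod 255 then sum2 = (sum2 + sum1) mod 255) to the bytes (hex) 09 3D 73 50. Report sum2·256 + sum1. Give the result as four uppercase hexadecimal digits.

130A

Running sums (mod 255):
  after byte 0 (09): sum1=9, sum2=9
  after byte 1 (3D): sum1=70, sum2=79
  after byte 2 (73): sum1=185, sum2=9
  after byte 3 (50): sum1=10, sum2=19
Checksum = sum2·256 + sum1 = 19·256 + 10 = 4874 = 0x130A.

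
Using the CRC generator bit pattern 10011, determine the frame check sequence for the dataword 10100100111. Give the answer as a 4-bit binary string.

Append 4 zeros: 101001001110000. Divide by 10011 (XOR where the leading bit is 1):
  pos 0: 10100 XOR 10011 = 00111
  pos 2: 11110 XOR 10011 = 01101
  pos 3: 11010 XOR 10011 = 01001
  pos 4: 10011 XOR 10011 = 00000
  pos 9: 11000 XOR 10011 = 01011
  pos 10: 10110 XOR 10011 = 00101
Remainder (last 4 bits) = 0101. This is the CRC / FCS.

0101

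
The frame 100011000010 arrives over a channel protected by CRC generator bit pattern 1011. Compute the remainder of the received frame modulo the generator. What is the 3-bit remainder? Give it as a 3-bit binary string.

000

Modulo-2 division of 100011000010 by 1011:
  pos 0: 1000 XOR 1011 = 0011
  pos 2: 1111 XOR 1011 = 0100
  pos 3: 1000 XOR 1011 = 0011
  pos 5: 1100 XOR 1011 = 0111
  pos 6: 1110 XOR 1011 = 0101
  pos 7: 1011 XOR 1011 = 0000
Remainder = 000 (zero — the frame passes the CRC check).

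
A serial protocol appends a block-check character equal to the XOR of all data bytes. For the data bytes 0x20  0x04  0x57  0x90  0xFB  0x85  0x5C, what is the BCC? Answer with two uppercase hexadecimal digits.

C1

XOR the bytes together:
  start with 0x20
  0x20 ⊕ 0x04 = 0x24
  0x24 ⊕ 0x57 = 0x73
  0x73 ⊕ 0x90 = 0xE3
  0xE3 ⊕ 0xFB = 0x18
  0x18 ⊕ 0x85 = 0x9D
  0x9D ⊕ 0x5C = 0xC1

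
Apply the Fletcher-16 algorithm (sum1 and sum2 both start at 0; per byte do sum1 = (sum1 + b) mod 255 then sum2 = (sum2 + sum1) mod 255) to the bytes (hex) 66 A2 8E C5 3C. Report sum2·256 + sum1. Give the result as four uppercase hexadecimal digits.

FD99

Running sums (mod 255):
  after byte 0 (66): sum1=102, sum2=102
  after byte 1 (A2): sum1=9, sum2=111
  after byte 2 (8E): sum1=151, sum2=7
  after byte 3 (C5): sum1=93, sum2=100
  after byte 4 (3C): sum1=153, sum2=253
Checksum = sum2·256 + sum1 = 253·256 + 153 = 64921 = 0xFD99.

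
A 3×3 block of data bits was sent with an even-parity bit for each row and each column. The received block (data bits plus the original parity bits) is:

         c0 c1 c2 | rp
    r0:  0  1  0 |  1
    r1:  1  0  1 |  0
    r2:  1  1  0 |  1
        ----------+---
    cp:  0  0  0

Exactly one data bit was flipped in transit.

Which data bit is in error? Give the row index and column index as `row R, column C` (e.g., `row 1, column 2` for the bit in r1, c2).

row 2, column 2

Recompute each row's even parity and compare to rp:
  r0: data parity 1, sent rp 1 → ok
  r1: data parity 0, sent rp 0 → ok
  r2: data parity 0, sent rp 1 → mismatch
Recompute each column's even parity and compare to cp:
  c0: data parity 0, sent cp 0 → ok
  c1: data parity 0, sent cp 0 → ok
  c2: data parity 1, sent cp 0 → mismatch
Exactly one row (r2) and one column (c2) fail → the flipped bit is at their intersection.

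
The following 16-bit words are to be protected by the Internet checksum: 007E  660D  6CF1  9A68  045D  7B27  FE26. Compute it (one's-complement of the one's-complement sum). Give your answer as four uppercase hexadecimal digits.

146F

One's-complement addition (fold any carry out of bit 15 back into bit 0):
  0x007E + 0x660D = 0x0668B
  0x668B + 0x6CF1 = 0x0D37C
  0xD37C + 0x9A68 = 0x16DE4 → wrap carry → 0x6DE5
  0x6DE5 + 0x045D = 0x07242
  0x7242 + 0x7B27 = 0x0ED69
  0xED69 + 0xFE26 = 0x1EB8F → wrap carry → 0xEB90
One's-complement sum = 0xEB90.
Checksum = ~0xEB90 & 0xFFFF = 0x146F.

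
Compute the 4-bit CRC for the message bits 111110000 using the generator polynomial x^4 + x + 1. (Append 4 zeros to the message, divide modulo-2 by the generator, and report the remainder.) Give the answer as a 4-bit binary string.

Append 4 zeros: 1111100000000. Divide by 10011 (XOR where the leading bit is 1):
  pos 0: 11111 XOR 10011 = 01100
  pos 1: 11000 XOR 10011 = 01011
  pos 2: 10110 XOR 10011 = 00101
  pos 4: 10100 XOR 10011 = 00111
  pos 6: 11100 XOR 10011 = 01111
  pos 7: 11110 XOR 10011 = 01101
  pos 8: 11010 XOR 10011 = 01001
Remainder (last 4 bits) = 1001. This is the CRC / FCS.

1001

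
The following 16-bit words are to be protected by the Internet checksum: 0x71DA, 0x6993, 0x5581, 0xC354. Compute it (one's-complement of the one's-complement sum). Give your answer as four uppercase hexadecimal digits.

One's-complement addition (fold any carry out of bit 15 back into bit 0):
  0x71DA + 0x6993 = 0x0DB6D
  0xDB6D + 0x5581 = 0x130EE → wrap carry → 0x30EF
  0x30EF + 0xC354 = 0x0F443
One's-complement sum = 0xF443.
Checksum = ~0xF443 & 0xFFFF = 0x0BBC.

0BBC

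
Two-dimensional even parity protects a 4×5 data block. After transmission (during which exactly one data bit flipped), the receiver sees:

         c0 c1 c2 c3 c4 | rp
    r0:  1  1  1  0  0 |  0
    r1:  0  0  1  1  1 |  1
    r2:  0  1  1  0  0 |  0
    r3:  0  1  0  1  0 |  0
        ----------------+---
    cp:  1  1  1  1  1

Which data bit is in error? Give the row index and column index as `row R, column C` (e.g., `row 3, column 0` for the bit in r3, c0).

Recompute each row's even parity and compare to rp:
  r0: data parity 1, sent rp 0 → mismatch
  r1: data parity 1, sent rp 1 → ok
  r2: data parity 0, sent rp 0 → ok
  r3: data parity 0, sent rp 0 → ok
Recompute each column's even parity and compare to cp:
  c0: data parity 1, sent cp 1 → ok
  c1: data parity 1, sent cp 1 → ok
  c2: data parity 1, sent cp 1 → ok
  c3: data parity 0, sent cp 1 → mismatch
  c4: data parity 1, sent cp 1 → ok
Exactly one row (r0) and one column (c3) fail → the flipped bit is at their intersection.

row 0, column 3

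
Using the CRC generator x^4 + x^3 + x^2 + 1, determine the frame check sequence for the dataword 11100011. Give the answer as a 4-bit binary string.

1011

Append 4 zeros: 111000110000. Divide by 11101 (XOR where the leading bit is 1):
  pos 0: 11100 XOR 11101 = 00001
  pos 4: 10110 XOR 11101 = 01011
  pos 5: 10110 XOR 11101 = 01011
  pos 6: 10110 XOR 11101 = 01011
  pos 7: 10110 XOR 11101 = 01011
Remainder (last 4 bits) = 1011. This is the CRC / FCS.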